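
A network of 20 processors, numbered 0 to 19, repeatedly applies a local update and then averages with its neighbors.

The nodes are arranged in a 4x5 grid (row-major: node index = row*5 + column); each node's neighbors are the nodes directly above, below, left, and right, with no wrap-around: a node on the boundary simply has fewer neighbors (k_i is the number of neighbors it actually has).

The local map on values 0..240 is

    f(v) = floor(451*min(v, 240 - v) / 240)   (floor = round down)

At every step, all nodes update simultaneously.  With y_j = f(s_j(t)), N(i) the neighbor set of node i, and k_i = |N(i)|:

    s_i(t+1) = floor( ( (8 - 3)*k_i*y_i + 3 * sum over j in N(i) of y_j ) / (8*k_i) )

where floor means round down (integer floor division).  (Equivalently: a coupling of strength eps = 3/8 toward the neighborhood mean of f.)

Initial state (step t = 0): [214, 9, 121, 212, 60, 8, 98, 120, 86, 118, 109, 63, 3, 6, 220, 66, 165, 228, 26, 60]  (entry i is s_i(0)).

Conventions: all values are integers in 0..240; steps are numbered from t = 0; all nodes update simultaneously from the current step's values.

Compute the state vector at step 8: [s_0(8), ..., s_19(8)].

Simulating step by step:
t=0: [214, 9, 121, 212, 60, 8, 98, 120, 86, 118, 109, 63, 3, 6, 220, 66, 165, 228, 26, 60]
t=1: [35, 66, 176, 94, 121, 63, 150, 194, 148, 176, 159, 123, 38, 30, 66, 142, 120, 37, 48, 85]
t=2: [86, 121, 123, 174, 194, 122, 156, 103, 148, 139, 160, 194, 84, 77, 119, 185, 199, 91, 91, 139]
t=3: [183, 206, 204, 137, 112, 196, 165, 186, 168, 178, 145, 104, 153, 157, 204, 106, 93, 157, 169, 192]
t=4: [94, 78, 86, 172, 189, 104, 128, 110, 137, 124, 170, 183, 158, 143, 87, 190, 177, 155, 133, 93]
t=5: [173, 159, 160, 135, 123, 186, 192, 196, 189, 192, 131, 124, 157, 180, 173, 104, 118, 158, 190, 177]
t=6: [125, 140, 147, 181, 190, 115, 108, 97, 104, 111, 191, 198, 149, 113, 118, 201, 208, 154, 106, 114]
t=7: [210, 190, 168, 126, 117, 198, 188, 183, 188, 193, 103, 97, 166, 206, 217, 74, 76, 154, 197, 212]
t=8: [67, 94, 136, 190, 193, 92, 103, 110, 104, 99, 170, 167, 134, 73, 52, 149, 149, 145, 84, 55]

Answer: [67, 94, 136, 190, 193, 92, 103, 110, 104, 99, 170, 167, 134, 73, 52, 149, 149, 145, 84, 55]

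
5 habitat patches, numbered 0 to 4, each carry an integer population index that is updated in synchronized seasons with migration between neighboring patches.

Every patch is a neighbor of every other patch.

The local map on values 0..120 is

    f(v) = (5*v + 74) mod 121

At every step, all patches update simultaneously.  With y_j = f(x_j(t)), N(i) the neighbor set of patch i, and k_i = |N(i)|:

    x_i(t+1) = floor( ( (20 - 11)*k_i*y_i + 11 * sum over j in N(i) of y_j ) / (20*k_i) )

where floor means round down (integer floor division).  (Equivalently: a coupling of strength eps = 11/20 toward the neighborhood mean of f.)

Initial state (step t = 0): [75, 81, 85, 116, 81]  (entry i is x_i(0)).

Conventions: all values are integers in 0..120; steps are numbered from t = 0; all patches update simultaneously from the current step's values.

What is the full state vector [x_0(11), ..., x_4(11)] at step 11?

Answer: [75, 75, 48, 75, 75]

Derivation:
t=0: [75, 81, 85, 116, 81]
t=1: [79, 88, 57, 67, 88]
t=2: [78, 54, 81, 59, 54]
t=3: [90, 90, 94, 60, 90]
t=4: [38, 38, 45, 29, 38]
t=5: [37, 37, 48, 61, 37]
t=6: [24, 24, 41, 24, 24]
t=7: [68, 68, 56, 68, 68]
t=8: [59, 59, 78, 59, 59]
t=9: [19, 19, 48, 19, 19]
t=10: [51, 51, 58, 51, 51]
t=11: [75, 75, 48, 75, 75]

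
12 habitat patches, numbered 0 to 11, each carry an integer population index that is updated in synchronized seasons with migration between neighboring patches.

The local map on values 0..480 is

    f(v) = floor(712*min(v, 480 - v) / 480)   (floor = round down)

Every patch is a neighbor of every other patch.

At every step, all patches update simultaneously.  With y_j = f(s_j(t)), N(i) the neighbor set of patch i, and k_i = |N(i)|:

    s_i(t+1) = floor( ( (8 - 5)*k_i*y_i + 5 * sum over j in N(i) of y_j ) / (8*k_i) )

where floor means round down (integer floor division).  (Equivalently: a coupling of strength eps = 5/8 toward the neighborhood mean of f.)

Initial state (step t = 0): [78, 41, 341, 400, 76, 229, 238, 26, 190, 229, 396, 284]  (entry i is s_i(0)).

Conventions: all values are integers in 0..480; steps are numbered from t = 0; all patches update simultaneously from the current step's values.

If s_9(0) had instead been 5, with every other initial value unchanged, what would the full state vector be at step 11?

Answer: [318, 318, 318, 318, 318, 318, 318, 318, 318, 318, 318, 318]
Key observation: This trace re-runs the system from the modified initial state.

Derivation:
t=0: [78, 41, 341, 400, 76, 229, 238, 26, 190, 5, 396, 284]
t=1: [152, 135, 181, 153, 151, 223, 228, 128, 205, 118, 155, 208]
t=2: [242, 234, 256, 243, 242, 276, 278, 231, 268, 226, 244, 269]
t=3: [339, 337, 332, 338, 339, 322, 321, 335, 326, 333, 338, 325]
t=4: [215, 216, 219, 216, 215, 223, 224, 217, 221, 218, 216, 222]
t=5: [321, 322, 323, 322, 321, 325, 326, 322, 324, 323, 322, 325]
t=6: [233, 232, 232, 232, 233, 231, 230, 232, 231, 232, 232, 231]
t=7: [343, 343, 343, 343, 343, 342, 342, 343, 342, 343, 343, 342]
t=8: [203, 203, 203, 203, 203, 203, 203, 203, 203, 203, 203, 203]
t=9: [301, 301, 301, 301, 301, 301, 301, 301, 301, 301, 301, 301]
t=10: [265, 265, 265, 265, 265, 265, 265, 265, 265, 265, 265, 265]
t=11: [318, 318, 318, 318, 318, 318, 318, 318, 318, 318, 318, 318]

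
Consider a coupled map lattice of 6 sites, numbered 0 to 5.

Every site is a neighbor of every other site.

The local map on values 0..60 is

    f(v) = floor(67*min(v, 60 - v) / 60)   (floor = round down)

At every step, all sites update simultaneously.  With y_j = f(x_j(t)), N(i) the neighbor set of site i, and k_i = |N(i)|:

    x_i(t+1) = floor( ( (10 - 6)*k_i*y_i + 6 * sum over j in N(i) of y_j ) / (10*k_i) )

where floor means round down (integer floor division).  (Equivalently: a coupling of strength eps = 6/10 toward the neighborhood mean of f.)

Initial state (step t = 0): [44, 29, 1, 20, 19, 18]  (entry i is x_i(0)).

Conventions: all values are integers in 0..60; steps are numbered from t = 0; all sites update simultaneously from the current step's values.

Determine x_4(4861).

Simulating step by step:
t=0: [44, 29, 1, 20, 19, 18]
t=1: [18, 22, 13, 19, 19, 19]
t=2: [20, 21, 18, 20, 20, 20]
t=3: [21, 22, 21, 21, 21, 21]
t=4: [23, 23, 23, 23, 23, 23]
t=5: [25, 25, 25, 25, 25, 25]
t=6: [27, 27, 27, 27, 27, 27]
t=7: [30, 30, 30, 30, 30, 30]
t=8: [33, 33, 33, 33, 33, 33]
t=9: [30, 30, 30, 30, 30, 30]

Answer: x_4(4861) = 30
Key observation: The state at step 7, [30, 30, 30, 30, 30, 30], reappears at step 9: the system is in a cycle of period 2 from step 7 on.  Therefore the state at step 4861 equals the state at step 7 + ((4861 - 7) mod 2) = 7, which is [30, 30, 30, 30, 30, 30].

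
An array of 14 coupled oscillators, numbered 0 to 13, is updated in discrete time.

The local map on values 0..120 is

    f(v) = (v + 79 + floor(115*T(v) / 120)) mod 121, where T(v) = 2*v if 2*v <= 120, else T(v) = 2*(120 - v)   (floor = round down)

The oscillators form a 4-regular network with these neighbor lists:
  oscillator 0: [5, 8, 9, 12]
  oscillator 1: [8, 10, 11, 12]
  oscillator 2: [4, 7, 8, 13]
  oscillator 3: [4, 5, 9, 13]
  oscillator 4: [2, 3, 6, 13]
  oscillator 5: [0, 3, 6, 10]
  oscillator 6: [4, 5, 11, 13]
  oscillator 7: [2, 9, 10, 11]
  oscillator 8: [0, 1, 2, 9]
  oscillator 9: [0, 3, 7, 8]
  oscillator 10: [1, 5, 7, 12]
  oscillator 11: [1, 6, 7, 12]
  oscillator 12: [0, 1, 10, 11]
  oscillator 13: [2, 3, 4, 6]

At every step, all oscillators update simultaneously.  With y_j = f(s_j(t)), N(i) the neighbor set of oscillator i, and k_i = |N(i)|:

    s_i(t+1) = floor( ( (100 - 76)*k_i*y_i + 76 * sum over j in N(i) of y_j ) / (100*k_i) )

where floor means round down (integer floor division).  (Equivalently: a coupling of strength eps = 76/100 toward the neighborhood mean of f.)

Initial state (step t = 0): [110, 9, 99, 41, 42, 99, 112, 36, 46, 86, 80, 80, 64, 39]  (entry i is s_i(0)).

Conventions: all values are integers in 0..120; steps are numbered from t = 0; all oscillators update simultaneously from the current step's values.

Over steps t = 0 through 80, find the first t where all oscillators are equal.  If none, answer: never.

Simulating step by step:
t=0: [110, 9, 99, 41, 42, 99, 112, 36, 46, 86, 80, 80, 64, 39]  (not all equal)
t=1: [79, 87, 81, 86, 81, 92, 89, 97, 97, 86, 79, 76, 81, 81]  (not all equal)
t=2: [108, 110, 107, 109, 110, 109, 110, 110, 108, 106, 107, 109, 113, 110]  (not all equal)
t=3: [88, 87, 87, 88, 87, 88, 87, 88, 88, 88, 87, 86, 87, 87]  (not all equal)
t=4: [107, 108, 107, 107, 107, 107, 108, 107, 107, 107, 107, 108, 108, 107]  (not all equal)
t=5: [89, 89, 89, 89, 89, 89, 89, 89, 89, 89, 89, 89, 89, 89]  (all equal)

Answer: 5
Key observation: Synchronization is absorbing here: once all oscillators are equal they stay equal, and step 5 is the first all-equal step.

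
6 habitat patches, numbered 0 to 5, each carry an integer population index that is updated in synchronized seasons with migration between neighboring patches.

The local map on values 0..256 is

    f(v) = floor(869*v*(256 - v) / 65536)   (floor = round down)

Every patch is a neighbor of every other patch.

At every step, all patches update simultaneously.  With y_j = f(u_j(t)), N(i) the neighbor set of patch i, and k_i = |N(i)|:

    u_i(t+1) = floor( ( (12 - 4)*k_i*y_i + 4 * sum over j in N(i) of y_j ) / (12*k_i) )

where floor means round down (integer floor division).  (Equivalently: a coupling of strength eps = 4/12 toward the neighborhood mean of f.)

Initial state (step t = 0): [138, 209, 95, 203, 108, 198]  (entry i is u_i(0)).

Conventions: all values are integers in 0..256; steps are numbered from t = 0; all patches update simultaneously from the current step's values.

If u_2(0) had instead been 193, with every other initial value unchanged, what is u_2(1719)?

Simulating step by step:
t=0: [138, 209, 193, 203, 108, 198]
t=1: [196, 145, 164, 152, 194, 158]
t=2: [169, 203, 196, 201, 171, 199]
t=3: [181, 150, 158, 152, 180, 155]
t=4: [187, 205, 202, 204, 188, 203]
t=5: [162, 143, 146, 144, 161, 145]
t=6: [204, 212, 210, 211, 204, 211]
t=7: [136, 125, 128, 127, 136, 127]
t=8: [216, 216, 216, 216, 216, 216]
t=9: [114, 114, 114, 114, 114, 114]
t=10: [214, 214, 214, 214, 214, 214]
t=11: [119, 119, 119, 119, 119, 119]
t=12: [216, 216, 216, 216, 216, 216]

Answer: u_2(1719) = 119
Key observation: The state at step 8, [216, 216, 216, 216, 216, 216], reappears at step 12: the system is in a cycle of period 4 from step 8 on.  Therefore the state at step 1719 equals the state at step 8 + ((1719 - 8) mod 4) = 11, which is [119, 119, 119, 119, 119, 119].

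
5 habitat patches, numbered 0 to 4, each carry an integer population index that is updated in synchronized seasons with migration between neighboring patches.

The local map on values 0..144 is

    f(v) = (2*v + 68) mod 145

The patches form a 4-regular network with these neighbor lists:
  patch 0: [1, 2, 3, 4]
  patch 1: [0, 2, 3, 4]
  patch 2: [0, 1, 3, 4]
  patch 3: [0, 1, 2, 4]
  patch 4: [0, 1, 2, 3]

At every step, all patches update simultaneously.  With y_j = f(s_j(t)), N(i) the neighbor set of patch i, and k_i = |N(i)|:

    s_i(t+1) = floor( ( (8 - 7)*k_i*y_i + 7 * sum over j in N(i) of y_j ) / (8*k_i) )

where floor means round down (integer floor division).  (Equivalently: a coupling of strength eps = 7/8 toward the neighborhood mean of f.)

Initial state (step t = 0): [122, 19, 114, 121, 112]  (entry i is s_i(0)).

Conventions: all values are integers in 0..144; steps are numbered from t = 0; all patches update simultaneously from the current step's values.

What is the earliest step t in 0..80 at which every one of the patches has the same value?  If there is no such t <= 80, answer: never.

Simulating step by step:
t=0: [122, 19, 114, 121, 112]  (not all equal)
t=1: [32, 24, 33, 32, 33]  (not all equal)
t=2: [129, 130, 129, 129, 129]  (not all equal)
t=3: [36, 36, 36, 36, 36]  (all equal)

Answer: 3
Key observation: Synchronization is absorbing here: once all patches are equal they stay equal, and step 3 is the first all-equal step.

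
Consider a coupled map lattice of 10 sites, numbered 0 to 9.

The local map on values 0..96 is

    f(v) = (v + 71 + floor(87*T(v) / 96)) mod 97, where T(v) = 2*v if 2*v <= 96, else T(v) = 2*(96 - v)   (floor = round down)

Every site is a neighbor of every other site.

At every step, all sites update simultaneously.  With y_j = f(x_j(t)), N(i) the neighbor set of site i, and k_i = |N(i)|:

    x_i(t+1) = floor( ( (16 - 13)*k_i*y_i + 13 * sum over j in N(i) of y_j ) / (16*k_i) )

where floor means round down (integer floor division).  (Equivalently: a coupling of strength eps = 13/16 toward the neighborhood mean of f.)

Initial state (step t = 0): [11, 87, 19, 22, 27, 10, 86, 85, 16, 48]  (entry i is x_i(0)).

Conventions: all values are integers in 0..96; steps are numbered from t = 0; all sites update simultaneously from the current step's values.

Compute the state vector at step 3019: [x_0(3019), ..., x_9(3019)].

Answer: [83, 83, 83, 83, 83, 83, 83, 83, 83, 83]
Key observation: The state at step 3, [83, 83, 83, 83, 83, 83, 83, 83, 83, 83], reappears at step 5: the system is in a cycle of period 2 from step 3 on.  Therefore the state at step 3019 equals the state at step 3 + ((3019 - 3) mod 2) = 3, which is [83, 83, 83, 83, 83, 83, 83, 83, 83, 83].

Derivation:
t=0: [11, 87, 19, 22, 27, 10, 86, 85, 16, 48]
t=1: [34, 41, 37, 37, 39, 34, 41, 41, 36, 35]
t=2: [78, 80, 78, 78, 79, 78, 80, 80, 78, 78]
t=3: [83, 83, 83, 83, 83, 83, 83, 83, 83, 83]
t=4: [80, 80, 80, 80, 80, 80, 80, 80, 80, 80]
t=5: [83, 83, 83, 83, 83, 83, 83, 83, 83, 83]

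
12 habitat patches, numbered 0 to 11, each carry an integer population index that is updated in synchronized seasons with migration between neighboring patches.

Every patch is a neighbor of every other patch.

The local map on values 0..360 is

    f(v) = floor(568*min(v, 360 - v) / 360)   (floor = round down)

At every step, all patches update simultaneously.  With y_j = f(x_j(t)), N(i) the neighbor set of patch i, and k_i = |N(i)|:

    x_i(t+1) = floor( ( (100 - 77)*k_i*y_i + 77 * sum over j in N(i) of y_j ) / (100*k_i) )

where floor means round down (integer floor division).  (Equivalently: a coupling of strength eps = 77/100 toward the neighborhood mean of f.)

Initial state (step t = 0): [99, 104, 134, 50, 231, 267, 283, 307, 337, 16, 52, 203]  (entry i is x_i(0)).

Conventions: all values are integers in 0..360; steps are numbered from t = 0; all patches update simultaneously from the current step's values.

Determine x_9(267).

Simulating step by step:
t=0: [99, 104, 134, 50, 231, 267, 283, 307, 337, 16, 52, 203]
t=1: [133, 134, 142, 121, 141, 132, 128, 121, 114, 112, 121, 148]
t=2: [203, 204, 206, 200, 205, 203, 202, 200, 198, 198, 200, 207]
t=3: [248, 248, 247, 249, 247, 248, 248, 249, 249, 249, 249, 247]
t=4: [176, 176, 176, 175, 176, 176, 176, 175, 175, 175, 175, 176]
t=5: [276, 276, 276, 276, 276, 276, 276, 276, 276, 276, 276, 276]
t=6: [132, 132, 132, 132, 132, 132, 132, 132, 132, 132, 132, 132]
t=7: [208, 208, 208, 208, 208, 208, 208, 208, 208, 208, 208, 208]
t=8: [239, 239, 239, 239, 239, 239, 239, 239, 239, 239, 239, 239]
t=9: [190, 190, 190, 190, 190, 190, 190, 190, 190, 190, 190, 190]
t=10: [268, 268, 268, 268, 268, 268, 268, 268, 268, 268, 268, 268]
t=11: [145, 145, 145, 145, 145, 145, 145, 145, 145, 145, 145, 145]
t=12: [228, 228, 228, 228, 228, 228, 228, 228, 228, 228, 228, 228]
t=13: [208, 208, 208, 208, 208, 208, 208, 208, 208, 208, 208, 208]

Answer: x_9(267) = 190
Key observation: The state at step 7, [208, 208, 208, 208, 208, 208, 208, 208, 208, 208, 208, 208], reappears at step 13: the system is in a cycle of period 6 from step 7 on.  Therefore the state at step 267 equals the state at step 7 + ((267 - 7) mod 6) = 9, which is [190, 190, 190, 190, 190, 190, 190, 190, 190, 190, 190, 190].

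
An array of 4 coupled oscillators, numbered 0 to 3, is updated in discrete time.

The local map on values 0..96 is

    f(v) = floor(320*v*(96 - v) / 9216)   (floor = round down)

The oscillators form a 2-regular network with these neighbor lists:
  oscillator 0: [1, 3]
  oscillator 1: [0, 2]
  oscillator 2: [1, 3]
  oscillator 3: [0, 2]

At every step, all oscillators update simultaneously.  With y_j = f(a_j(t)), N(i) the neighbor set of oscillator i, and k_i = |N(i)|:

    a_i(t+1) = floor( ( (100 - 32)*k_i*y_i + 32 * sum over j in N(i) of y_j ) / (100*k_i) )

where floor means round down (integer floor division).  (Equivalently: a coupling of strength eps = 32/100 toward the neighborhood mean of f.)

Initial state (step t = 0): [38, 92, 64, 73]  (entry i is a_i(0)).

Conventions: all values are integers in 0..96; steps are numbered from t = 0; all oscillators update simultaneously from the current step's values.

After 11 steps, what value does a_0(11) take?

Simulating step by step:
t=0: [38, 92, 64, 73]
t=1: [62, 31, 59, 62]
t=2: [72, 70, 73, 73]
t=3: [60, 61, 58, 58]
t=4: [75, 74, 75, 75]
t=5: [54, 55, 54, 54]
t=6: [78, 78, 78, 78]
t=7: [48, 48, 48, 48]
t=8: [80, 80, 80, 80]
t=9: [44, 44, 44, 44]
t=10: [79, 79, 79, 79]
t=11: [46, 46, 46, 46]

Answer: a_0(11) = 46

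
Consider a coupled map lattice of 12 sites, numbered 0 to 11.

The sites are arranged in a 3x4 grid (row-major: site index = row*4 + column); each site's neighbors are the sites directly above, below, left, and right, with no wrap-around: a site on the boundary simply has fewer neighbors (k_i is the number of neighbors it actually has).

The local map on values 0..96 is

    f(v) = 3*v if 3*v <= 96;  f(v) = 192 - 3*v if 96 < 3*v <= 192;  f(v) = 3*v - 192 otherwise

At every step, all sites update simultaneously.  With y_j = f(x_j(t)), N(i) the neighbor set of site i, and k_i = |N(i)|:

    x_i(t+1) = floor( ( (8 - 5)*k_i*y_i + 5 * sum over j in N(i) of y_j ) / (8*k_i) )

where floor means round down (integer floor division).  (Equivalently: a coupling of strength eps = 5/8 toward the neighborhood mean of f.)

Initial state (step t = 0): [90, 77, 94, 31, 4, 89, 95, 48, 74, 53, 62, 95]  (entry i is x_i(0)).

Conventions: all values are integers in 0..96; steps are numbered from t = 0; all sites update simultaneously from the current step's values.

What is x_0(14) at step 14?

Simulating step by step:
t=0: [90, 77, 94, 31, 4, 89, 95, 48, 74, 53, 62, 95]
t=1: [45, 65, 80, 78, 42, 55, 69, 76, 25, 35, 47, 51]
t=2: [42, 28, 30, 42, 57, 36, 30, 33, 75, 64, 48, 41]
t=3: [57, 81, 83, 81, 46, 61, 82, 81, 18, 34, 51, 69]
t=4: [40, 37, 53, 52, 37, 42, 44, 44, 65, 55, 47, 33]
t=5: [77, 66, 49, 42, 59, 63, 55, 61, 34, 35, 56, 69]
t=6: [21, 20, 37, 41, 33, 22, 22, 25, 65, 57, 35, 15]
t=7: [71, 66, 71, 74, 62, 62, 73, 65, 36, 40, 60, 67]
t=8: [11, 12, 21, 18, 25, 19, 16, 14, 55, 48, 27, 8]
t=9: [47, 45, 52, 53, 52, 53, 55, 42, 48, 52, 55, 47]
t=10: [48, 46, 37, 44, 41, 36, 35, 47, 40, 36, 33, 48]
t=11: [56, 64, 72, 63, 68, 77, 80, 59, 74, 83, 80, 63]
t=12: [12, 18, 19, 13, 23, 32, 37, 16, 32, 45, 40, 20]
t=13: [51, 59, 57, 47, 73, 76, 73, 55, 75, 76, 68, 60]
t=14: [27, 25, 27, 34, 32, 29, 25, 28, 32, 30, 20, 16]

Answer: x_0(14) = 27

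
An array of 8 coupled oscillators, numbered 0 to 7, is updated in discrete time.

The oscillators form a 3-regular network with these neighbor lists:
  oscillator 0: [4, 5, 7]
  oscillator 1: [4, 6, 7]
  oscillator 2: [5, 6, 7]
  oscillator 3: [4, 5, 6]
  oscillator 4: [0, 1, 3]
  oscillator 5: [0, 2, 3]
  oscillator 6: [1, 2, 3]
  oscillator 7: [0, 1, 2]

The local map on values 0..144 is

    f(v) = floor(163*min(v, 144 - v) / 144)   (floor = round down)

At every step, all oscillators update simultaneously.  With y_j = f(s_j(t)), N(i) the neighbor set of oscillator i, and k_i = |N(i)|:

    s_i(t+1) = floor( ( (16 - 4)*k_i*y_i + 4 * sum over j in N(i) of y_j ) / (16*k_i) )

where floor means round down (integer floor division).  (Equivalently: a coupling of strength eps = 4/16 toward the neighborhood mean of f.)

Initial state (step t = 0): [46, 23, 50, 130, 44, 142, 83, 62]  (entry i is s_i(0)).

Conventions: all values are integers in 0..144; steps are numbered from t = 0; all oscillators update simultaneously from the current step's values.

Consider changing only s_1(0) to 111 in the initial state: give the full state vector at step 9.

Answer: [78, 74, 73, 77, 77, 77, 73, 74]
Key observation: This trace re-runs the system from the modified initial state.

Derivation:
t=0: [46, 111, 50, 130, 44, 142, 83, 62]
t=1: [49, 43, 53, 21, 45, 11, 60, 64]
t=2: [52, 51, 56, 28, 48, 20, 61, 67]
t=3: [56, 59, 61, 35, 52, 29, 64, 71]
t=4: [61, 67, 67, 42, 57, 38, 68, 76]
t=5: [67, 74, 72, 50, 63, 48, 73, 75]
t=6: [73, 78, 78, 59, 70, 58, 78, 78]
t=7: [78, 74, 73, 67, 77, 67, 73, 74]
t=8: [74, 78, 79, 75, 75, 75, 79, 78]
t=9: [78, 74, 73, 77, 77, 77, 73, 74]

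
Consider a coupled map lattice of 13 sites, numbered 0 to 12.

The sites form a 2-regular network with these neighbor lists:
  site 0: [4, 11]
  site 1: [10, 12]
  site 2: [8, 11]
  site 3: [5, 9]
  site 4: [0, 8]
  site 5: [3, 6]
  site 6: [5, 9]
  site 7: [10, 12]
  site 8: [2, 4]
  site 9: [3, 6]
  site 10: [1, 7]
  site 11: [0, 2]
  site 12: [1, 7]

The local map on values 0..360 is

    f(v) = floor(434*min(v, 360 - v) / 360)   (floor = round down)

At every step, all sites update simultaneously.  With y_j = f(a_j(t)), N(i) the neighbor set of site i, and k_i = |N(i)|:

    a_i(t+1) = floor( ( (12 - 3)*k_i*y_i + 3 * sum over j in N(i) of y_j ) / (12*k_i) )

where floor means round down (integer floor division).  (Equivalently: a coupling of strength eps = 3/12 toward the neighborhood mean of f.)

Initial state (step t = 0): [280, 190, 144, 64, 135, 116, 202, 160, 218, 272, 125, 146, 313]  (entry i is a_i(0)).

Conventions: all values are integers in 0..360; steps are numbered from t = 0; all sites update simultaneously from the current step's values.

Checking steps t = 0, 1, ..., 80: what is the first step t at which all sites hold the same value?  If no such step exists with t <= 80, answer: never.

Simulating step by step:
t=0: [280, 190, 144, 64, 135, 116, 202, 160, 218, 272, 125, 146, 313]  (not all equal)
t=1: [114, 178, 173, 88, 154, 137, 173, 169, 170, 112, 162, 165, 91]  (not all equal)
t=2: [150, 198, 206, 117, 181, 163, 193, 190, 202, 140, 198, 191, 133]  (not all equal)
t=3: [187, 190, 187, 151, 207, 189, 196, 197, 192, 168, 196, 197, 169]  (not all equal)
t=4: [203, 203, 205, 187, 189, 201, 198, 197, 200, 198, 197, 199, 202]  (not all equal)
t=5: [191, 190, 187, 204, 202, 193, 194, 195, 193, 196, 195, 192, 190]  (not all equal)
t=6: [201, 203, 206, 190, 193, 199, 199, 198, 200, 196, 198, 202, 203]  (not all equal)
t=7: [192, 189, 186, 201, 198, 195, 194, 194, 192, 197, 194, 189, 189]  (not all equal)
t=8: [201, 205, 207, 192, 196, 197, 199, 200, 202, 195, 200, 205, 205]  (not all equal)
t=9: [191, 186, 185, 200, 195, 196, 194, 191, 190, 198, 191, 186, 186]  (not all equal)
t=10: [203, 208, 209, 193, 199, 196, 199, 203, 204, 195, 203, 208, 208]  (not all equal)
t=11: [188, 183, 182, 200, 192, 197, 194, 188, 188, 197, 188, 183, 183]  (not all equal)
t=12: [207, 212, 213, 193, 203, 196, 199, 207, 207, 196, 207, 212, 212]  (not all equal)
t=13: [183, 178, 178, 200, 187, 197, 194, 183, 183, 197, 183, 178, 178]  (not all equal)
t=14: [212, 213, 213, 193, 209, 196, 199, 213, 212, 196, 213, 213, 213]  (not all equal)
t=15: [178, 177, 177, 200, 181, 197, 194, 177, 178, 197, 177, 177, 177]  (not all equal)
t=16: [214, 213, 213, 193, 214, 196, 199, 213, 214, 196, 213, 213, 213]  (not all equal)
t=17: [176, 177, 176, 200, 176, 197, 194, 177, 176, 197, 177, 176, 177]  (not all equal)
t=18: [212, 213, 212, 193, 212, 196, 199, 213, 212, 196, 213, 212, 213]  (not all equal)
t=19: [178, 177, 178, 200, 178, 197, 194, 177, 178, 197, 177, 178, 177]  (not all equal)
t=20: [214, 213, 214, 193, 214, 196, 199, 213, 214, 196, 213, 214, 213]  (not all equal)
t=21: [176, 177, 176, 200, 176, 197, 194, 177, 176, 197, 177, 176, 177]  (not all equal)

Answer: never
Key observation: The state at step 17 reappears at step 21 — the system is in a cycle of period 4 from step 17 on.  No step 0..21 is synchronized, and the cycle repeats forever, so no step up to 80 (or ever) has all sites equal.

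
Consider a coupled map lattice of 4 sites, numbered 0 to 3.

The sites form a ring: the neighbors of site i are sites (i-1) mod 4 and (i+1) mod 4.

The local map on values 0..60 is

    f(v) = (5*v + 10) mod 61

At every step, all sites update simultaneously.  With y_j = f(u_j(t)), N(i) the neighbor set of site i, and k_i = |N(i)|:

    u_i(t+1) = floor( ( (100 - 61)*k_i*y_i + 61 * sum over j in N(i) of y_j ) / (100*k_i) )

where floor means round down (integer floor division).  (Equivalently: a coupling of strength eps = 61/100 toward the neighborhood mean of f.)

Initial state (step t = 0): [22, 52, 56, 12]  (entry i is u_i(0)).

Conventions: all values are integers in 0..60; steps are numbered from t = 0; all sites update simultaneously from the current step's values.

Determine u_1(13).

Answer: u_1(13) = 27

Derivation:
t=0: [22, 52, 56, 12]
t=1: [33, 42, 28, 35]
t=2: [32, 39, 22, 25]
t=3: [29, 41, 33, 37]
t=4: [26, 38, 34, 30]
t=5: [23, 29, 39, 38]
t=6: [16, 20, 23, 14]
t=7: [32, 28, 21, 17]
t=8: [37, 42, 39, 44]
t=9: [30, 24, 34, 28]
t=10: [25, 32, 33, 40]
t=11: [27, 38, 43, 30]
t=12: [25, 26, 33, 34]
t=13: [28, 27, 43, 42]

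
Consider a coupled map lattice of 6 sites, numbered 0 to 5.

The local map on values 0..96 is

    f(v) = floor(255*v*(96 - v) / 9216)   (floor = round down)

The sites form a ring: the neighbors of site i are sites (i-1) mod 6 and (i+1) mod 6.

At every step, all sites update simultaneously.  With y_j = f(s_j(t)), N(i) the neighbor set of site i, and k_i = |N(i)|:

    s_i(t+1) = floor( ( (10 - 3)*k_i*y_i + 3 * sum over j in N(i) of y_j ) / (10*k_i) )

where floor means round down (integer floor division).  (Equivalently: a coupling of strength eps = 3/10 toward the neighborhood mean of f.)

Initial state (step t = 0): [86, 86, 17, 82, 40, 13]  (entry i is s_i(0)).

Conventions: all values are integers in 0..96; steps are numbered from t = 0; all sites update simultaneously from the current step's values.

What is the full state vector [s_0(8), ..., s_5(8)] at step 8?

Answer: [59, 59, 59, 59, 59, 59]

Derivation:
t=0: [86, 86, 17, 82, 40, 13]
t=1: [23, 25, 34, 36, 51, 32]
t=2: [47, 49, 56, 59, 61, 55]
t=3: [62, 62, 61, 60, 59, 61]
t=4: [58, 58, 58, 59, 59, 59]
t=5: [60, 60, 60, 60, 60, 60]
t=6: [59, 59, 59, 59, 59, 59]
t=7: [60, 60, 60, 60, 60, 60]
t=8: [59, 59, 59, 59, 59, 59]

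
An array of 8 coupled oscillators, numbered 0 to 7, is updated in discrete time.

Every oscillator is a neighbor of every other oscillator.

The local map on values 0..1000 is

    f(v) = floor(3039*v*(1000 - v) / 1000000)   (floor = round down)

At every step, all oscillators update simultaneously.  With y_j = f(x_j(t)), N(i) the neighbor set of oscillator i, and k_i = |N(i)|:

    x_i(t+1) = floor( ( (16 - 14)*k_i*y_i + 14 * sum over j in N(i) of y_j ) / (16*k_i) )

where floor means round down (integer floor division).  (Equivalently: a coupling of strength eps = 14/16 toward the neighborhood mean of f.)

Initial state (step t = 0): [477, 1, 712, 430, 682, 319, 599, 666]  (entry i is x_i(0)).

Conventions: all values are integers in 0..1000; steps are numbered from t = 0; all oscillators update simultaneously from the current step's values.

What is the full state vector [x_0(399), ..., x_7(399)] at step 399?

Simulating step by step:
t=0: [477, 1, 712, 430, 682, 319, 599, 666]
t=1: [606, 606, 606, 606, 606, 606, 606, 606]
t=2: [725, 725, 725, 725, 725, 725, 725, 725]
t=3: [605, 605, 605, 605, 605, 605, 605, 605]
t=4: [726, 726, 726, 726, 726, 726, 726, 726]
t=5: [604, 604, 604, 604, 604, 604, 604, 604]
t=6: [726, 726, 726, 726, 726, 726, 726, 726]

Answer: [604, 604, 604, 604, 604, 604, 604, 604]
Key observation: The state at step 4, [726, 726, 726, 726, 726, 726, 726, 726], reappears at step 6: the system is in a cycle of period 2 from step 4 on.  Therefore the state at step 399 equals the state at step 4 + ((399 - 4) mod 2) = 5, which is [604, 604, 604, 604, 604, 604, 604, 604].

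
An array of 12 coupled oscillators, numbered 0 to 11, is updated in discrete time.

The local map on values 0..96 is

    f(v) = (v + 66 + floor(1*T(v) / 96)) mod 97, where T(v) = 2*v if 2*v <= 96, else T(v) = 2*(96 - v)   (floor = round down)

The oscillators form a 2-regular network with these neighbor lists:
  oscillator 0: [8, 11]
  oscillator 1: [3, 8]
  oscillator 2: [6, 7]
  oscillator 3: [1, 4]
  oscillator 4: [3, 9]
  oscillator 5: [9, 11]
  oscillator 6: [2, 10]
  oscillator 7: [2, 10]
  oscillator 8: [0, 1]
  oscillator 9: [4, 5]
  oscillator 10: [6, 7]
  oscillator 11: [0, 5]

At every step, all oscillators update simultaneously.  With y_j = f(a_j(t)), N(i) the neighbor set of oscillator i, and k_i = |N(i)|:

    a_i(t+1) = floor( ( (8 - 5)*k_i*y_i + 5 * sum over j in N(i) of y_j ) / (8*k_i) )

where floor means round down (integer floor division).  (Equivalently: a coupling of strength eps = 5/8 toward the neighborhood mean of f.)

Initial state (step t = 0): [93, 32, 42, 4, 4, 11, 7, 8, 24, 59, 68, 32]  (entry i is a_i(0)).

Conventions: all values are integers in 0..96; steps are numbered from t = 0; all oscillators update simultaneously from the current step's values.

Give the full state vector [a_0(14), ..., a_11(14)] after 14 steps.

Answer: [30, 30, 32, 30, 30, 30, 32, 32, 30, 30, 32, 30]

Derivation:
t=0: [93, 32, 42, 4, 4, 11, 7, 8, 24, 59, 68, 32]
t=1: [51, 50, 50, 48, 56, 37, 42, 42, 53, 56, 59, 43]
t=2: [18, 19, 14, 20, 22, 13, 18, 18, 20, 19, 17, 12]
t=3: [82, 85, 82, 86, 86, 80, 82, 82, 85, 84, 83, 80]
t=4: [51, 54, 51, 54, 54, 50, 51, 51, 53, 52, 51, 49]
t=5: [20, 22, 20, 23, 22, 19, 20, 20, 21, 21, 20, 18]
t=6: [85, 88, 86, 88, 88, 85, 86, 86, 87, 86, 86, 84]
t=7: [54, 56, 55, 57, 56, 54, 55, 55, 55, 55, 55, 53]
t=8: [23, 25, 24, 25, 25, 23, 24, 24, 24, 24, 24, 22]
t=9: [89, 90, 90, 91, 90, 89, 90, 90, 90, 90, 90, 88]
t=10: [58, 59, 59, 59, 59, 58, 59, 59, 58, 58, 59, 57]
t=11: [26, 27, 28, 28, 27, 26, 28, 28, 27, 27, 28, 26]
t=12: [92, 93, 94, 93, 93, 92, 94, 94, 92, 92, 94, 92]
t=13: [61, 61, 63, 62, 61, 61, 63, 63, 61, 61, 63, 61]
t=14: [30, 30, 32, 30, 30, 30, 32, 32, 30, 30, 32, 30]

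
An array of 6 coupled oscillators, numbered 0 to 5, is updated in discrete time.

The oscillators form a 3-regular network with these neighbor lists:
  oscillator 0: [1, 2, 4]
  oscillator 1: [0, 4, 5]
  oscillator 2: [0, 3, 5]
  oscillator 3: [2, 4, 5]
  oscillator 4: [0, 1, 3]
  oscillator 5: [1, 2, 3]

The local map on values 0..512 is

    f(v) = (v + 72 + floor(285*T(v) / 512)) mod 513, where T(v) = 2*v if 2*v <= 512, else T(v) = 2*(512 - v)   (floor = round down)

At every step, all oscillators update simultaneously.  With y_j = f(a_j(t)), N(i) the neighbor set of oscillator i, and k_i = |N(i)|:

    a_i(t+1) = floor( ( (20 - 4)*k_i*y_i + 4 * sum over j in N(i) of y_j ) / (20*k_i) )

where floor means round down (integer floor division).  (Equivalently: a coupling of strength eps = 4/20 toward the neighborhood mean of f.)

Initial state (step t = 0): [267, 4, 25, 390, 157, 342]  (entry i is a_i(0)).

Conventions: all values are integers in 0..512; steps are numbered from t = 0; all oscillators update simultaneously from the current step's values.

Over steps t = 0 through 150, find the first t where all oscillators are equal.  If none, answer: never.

Simulating step by step:
t=0: [267, 4, 25, 390, 157, 342]  (not all equal)
t=1: [118, 103, 117, 108, 339, 91]  (not all equal)
t=2: [303, 276, 314, 284, 132, 271]  (not all equal)
t=3: [111, 113, 93, 112, 299, 97]  (not all equal)
t=4: [289, 293, 273, 289, 137, 279]  (not all equal)
t=5: [113, 112, 97, 113, 307, 96]  (not all equal)
t=6: [293, 291, 280, 290, 137, 278]  (not all equal)
t=7: [112, 113, 96, 113, 307, 96]  (not all equal)
t=8: [291, 293, 278, 290, 137, 278]  (not all equal)
t=9: [113, 112, 96, 113, 307, 96]  (not all equal)
t=10: [293, 291, 278, 290, 137, 278]  (not all equal)
t=11: [112, 113, 96, 113, 307, 96]  (not all equal)

Answer: never
Key observation: The state at step 7 reappears at step 11 — the system is in a cycle of period 4 from step 7 on.  No step 0..11 is synchronized, and the cycle repeats forever, so no step up to 150 (or ever) has all oscillators equal.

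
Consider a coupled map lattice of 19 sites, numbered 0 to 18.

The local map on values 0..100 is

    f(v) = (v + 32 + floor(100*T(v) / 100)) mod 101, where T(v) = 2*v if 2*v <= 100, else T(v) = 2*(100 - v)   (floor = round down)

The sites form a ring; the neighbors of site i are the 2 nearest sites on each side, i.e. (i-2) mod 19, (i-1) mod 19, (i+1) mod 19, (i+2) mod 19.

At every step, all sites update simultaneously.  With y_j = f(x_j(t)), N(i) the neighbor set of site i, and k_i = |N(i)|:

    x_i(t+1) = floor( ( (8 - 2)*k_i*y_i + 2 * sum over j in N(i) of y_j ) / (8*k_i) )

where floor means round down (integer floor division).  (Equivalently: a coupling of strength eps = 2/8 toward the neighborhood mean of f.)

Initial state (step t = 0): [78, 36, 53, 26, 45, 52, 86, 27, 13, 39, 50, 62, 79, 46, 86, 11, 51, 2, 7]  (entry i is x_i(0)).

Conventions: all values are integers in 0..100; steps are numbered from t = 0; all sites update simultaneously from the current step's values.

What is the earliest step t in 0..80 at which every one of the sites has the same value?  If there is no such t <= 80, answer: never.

Answer: never
Key observation: The state at step 23 reappears at step 25 — the system is in a cycle of period 2 from step 23 on.  No step 0..25 is synchronized, and the cycle repeats forever, so no step up to 80 (or ever) has all sites equal.

Derivation:
t=0: [78, 36, 53, 26, 45, 52, 86, 27, 13, 39, 50, 62, 79, 46, 86, 11, 51, 2, 7]  (not all equal)
t=1: [52, 41, 68, 23, 62, 67, 48, 24, 64, 50, 75, 67, 55, 66, 50, 63, 72, 44, 52]  (not all equal)
t=2: [75, 54, 59, 15, 64, 57, 68, 20, 63, 72, 60, 65, 73, 66, 77, 67, 62, 65, 75]  (not all equal)
t=3: [58, 74, 71, 75, 68, 74, 66, 85, 68, 62, 68, 65, 59, 63, 56, 63, 66, 64, 58]  (not all equal)
t=4: [70, 59, 60, 56, 62, 57, 63, 50, 62, 66, 64, 66, 71, 68, 73, 68, 66, 67, 71]  (not all equal)
t=5: [62, 70, 70, 74, 69, 73, 69, 78, 69, 66, 66, 64, 60, 62, 59, 62, 64, 63, 61]  (not all equal)
t=6: [68, 61, 61, 57, 61, 58, 61, 55, 61, 64, 65, 67, 70, 69, 71, 69, 67, 68, 69]  (not all equal)
t=7: [63, 69, 69, 73, 70, 72, 70, 74, 69, 67, 65, 64, 61, 61, 60, 62, 63, 62, 62]  (not all equal)
t=8: [67, 62, 62, 58, 60, 59, 60, 58, 62, 63, 65, 67, 69, 69, 70, 69, 68, 68, 68]  (not all equal)
t=9: [64, 68, 69, 72, 71, 72, 71, 72, 69, 68, 65, 64, 62, 62, 61, 62, 62, 63, 63]  (not all equal)
t=10: [66, 63, 62, 59, 60, 59, 60, 59, 62, 63, 65, 66, 68, 68, 69, 69, 68, 68, 67]  (not all equal)
t=11: [65, 67, 69, 71, 71, 71, 71, 71, 69, 68, 66, 65, 63, 63, 62, 62, 62, 63, 64]  (not all equal)
t=12: [65, 63, 62, 60, 60, 60, 60, 60, 62, 63, 64, 66, 67, 68, 68, 68, 68, 67, 66]  (not all equal)
t=13: [66, 67, 69, 70, 70, 71, 70, 70, 69, 68, 66, 65, 64, 63, 63, 63, 63, 64, 65]  (not all equal)
t=14: [64, 63, 62, 61, 61, 60, 61, 61, 62, 63, 64, 65, 66, 67, 67, 67, 67, 66, 66]  (not all equal)
t=15: [66, 67, 68, 69, 70, 70, 70, 69, 68, 68, 67, 66, 65, 64, 64, 64, 64, 65, 65]  (not all equal)
t=16: [64, 64, 63, 62, 61, 61, 61, 62, 62, 63, 64, 65, 65, 66, 66, 66, 66, 66, 65]  (not all equal)
t=17: [66, 67, 68, 68, 69, 69, 69, 69, 68, 67, 67, 66, 65, 65, 65, 65, 65, 65, 66]  (not all equal)
t=18: [64, 64, 63, 62, 62, 62, 62, 62, 63, 63, 64, 65, 65, 65, 66, 66, 65, 65, 65]  (not all equal)
t=19: [66, 67, 68, 68, 68, 69, 68, 68, 68, 67, 67, 66, 66, 65, 65, 65, 65, 66, 66]  (not all equal)
t=20: [64, 64, 63, 63, 62, 62, 62, 63, 63, 63, 64, 64, 65, 65, 65, 65, 65, 65, 65]  (not all equal)
t=21: [66, 67, 67, 68, 68, 68, 68, 68, 68, 67, 67, 66, 66, 66, 66, 66, 66, 66, 66]  (not all equal)
t=22: [64, 64, 63, 63, 63, 63, 63, 63, 63, 63, 64, 64, 64, 65, 65, 65, 65, 65, 64]  (not all equal)
t=23: [67, 67, 67, 67, 68, 68, 68, 68, 67, 67, 67, 67, 66, 66, 66, 66, 66, 66, 66]  (not all equal)
t=24: [64, 64, 63, 63, 63, 63, 63, 63, 63, 63, 64, 64, 64, 64, 65, 65, 65, 64, 64]  (not all equal)
t=25: [67, 67, 67, 67, 68, 68, 68, 68, 67, 67, 67, 67, 66, 66, 66, 66, 66, 66, 66]  (not all equal)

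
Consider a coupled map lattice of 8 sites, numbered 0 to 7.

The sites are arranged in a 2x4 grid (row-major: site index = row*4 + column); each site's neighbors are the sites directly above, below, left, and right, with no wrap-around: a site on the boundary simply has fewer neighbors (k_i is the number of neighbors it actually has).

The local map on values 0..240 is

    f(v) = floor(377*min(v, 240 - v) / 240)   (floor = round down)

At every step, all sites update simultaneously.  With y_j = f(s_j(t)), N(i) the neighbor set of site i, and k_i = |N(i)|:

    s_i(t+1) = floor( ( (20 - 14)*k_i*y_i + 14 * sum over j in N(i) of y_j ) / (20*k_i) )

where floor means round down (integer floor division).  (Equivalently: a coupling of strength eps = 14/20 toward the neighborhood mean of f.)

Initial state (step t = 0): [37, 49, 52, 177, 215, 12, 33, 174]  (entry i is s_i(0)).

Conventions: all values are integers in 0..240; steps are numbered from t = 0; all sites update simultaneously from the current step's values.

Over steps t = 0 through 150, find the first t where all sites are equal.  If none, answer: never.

Simulating step by step:
t=0: [37, 49, 52, 177, 215, 12, 33, 174]  (not all equal)
t=1: [57, 59, 76, 93, 38, 44, 62, 83]  (not all equal)
t=2: [79, 92, 113, 130, 73, 78, 103, 124]  (not all equal)
t=3: [127, 141, 164, 177, 120, 134, 160, 171]  (not all equal)
t=4: [173, 154, 123, 108, 176, 159, 129, 110]  (not all equal)
t=5: [113, 137, 166, 174, 111, 133, 164, 171]  (not all equal)
t=6: [170, 155, 124, 109, 172, 156, 127, 110]  (not all equal)
t=7: [116, 138, 166, 175, 115, 136, 166, 173]  (not all equal)
t=8: [173, 155, 123, 107, 174, 155, 124, 107]  (not all equal)
t=9: [114, 138, 167, 173, 114, 137, 167, 172]  (not all equal)
t=10: [172, 153, 122, 108, 172, 154, 123, 108]  (not all equal)
t=11: [116, 140, 169, 174, 116, 139, 169, 173]  (not all equal)
t=12: [173, 152, 119, 106, 173, 152, 120, 106]  (not all equal)
t=13: [116, 141, 170, 173, 116, 141, 170, 173]  (not all equal)
t=14: [172, 150, 118, 106, 172, 150, 118, 106]  (not all equal)
t=15: [118, 143, 170, 172, 118, 143, 170, 172]  (not all equal)
t=16: [173, 149, 118, 107, 173, 149, 118, 107]  (not all equal)
t=17: [117, 143, 171, 173, 117, 143, 171, 173]  (not all equal)
t=18: [172, 148, 117, 106, 172, 148, 117, 106]  (not all equal)
t=19: [119, 144, 169, 171, 119, 144, 169, 171]  (not all equal)
t=20: [173, 149, 119, 109, 173, 149, 119, 109]  (not all equal)
t=21: [117, 143, 172, 176, 117, 143, 172, 176]  (not all equal)
t=22: [172, 148, 115, 102, 172, 148, 115, 102]  (not all equal)
t=23: [119, 143, 166, 167, 119, 143, 166, 167]  (not all equal)
t=24: [174, 151, 123, 114, 174, 151, 123, 114]  (not all equal)
t=25: [115, 140, 171, 180, 115, 140, 171, 180]  (not all equal)
t=26: [171, 150, 116, 98, 171, 150, 116, 98]  (not all equal)
t=27: [119, 142, 165, 163, 119, 142, 165, 163]  (not all equal)
t=28: [174, 152, 126, 118, 174, 152, 126, 118]  (not all equal)
t=29: [115, 139, 170, 182, 115, 139, 170, 182]  (not all equal)
t=30: [172, 151, 116, 97, 172, 151, 116, 97]  (not all equal)
t=31: [117, 141, 164, 162, 117, 141, 164, 162]  (not all equal)
t=32: [173, 153, 128, 120, 173, 153, 128, 120]  (not all equal)
t=33: [115, 137, 168, 183, 115, 137, 168, 183]  (not all equal)
t=34: [173, 154, 118, 97, 173, 154, 118, 97]  (not all equal)
t=35: [115, 139, 165, 163, 115, 139, 165, 163]  (not all equal)
t=36: [172, 153, 127, 118, 172, 153, 127, 118]  (not all equal)
t=37: [116, 138, 169, 182, 116, 138, 169, 182]  (not all equal)
t=38: [174, 153, 117, 98, 174, 153, 117, 98]  (not all equal)
t=39: [114, 139, 165, 163, 114, 139, 165, 163]  (not all equal)
t=40: [171, 153, 127, 118, 171, 153, 127, 118]  (not all equal)
t=41: [117, 139, 169, 182, 117, 139, 169, 182]  (not all equal)
t=42: [174, 152, 117, 98, 174, 152, 117, 98]  (not all equal)
t=43: [115, 140, 165, 163, 115, 140, 165, 163]  (not all equal)
t=44: [171, 153, 127, 118, 171, 153, 127, 118]  (not all equal)

Answer: never
Key observation: The state at step 40 reappears at step 44 — the system is in a cycle of period 4 from step 40 on.  No step 0..44 is synchronized, and the cycle repeats forever, so no step up to 150 (or ever) has all sites equal.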